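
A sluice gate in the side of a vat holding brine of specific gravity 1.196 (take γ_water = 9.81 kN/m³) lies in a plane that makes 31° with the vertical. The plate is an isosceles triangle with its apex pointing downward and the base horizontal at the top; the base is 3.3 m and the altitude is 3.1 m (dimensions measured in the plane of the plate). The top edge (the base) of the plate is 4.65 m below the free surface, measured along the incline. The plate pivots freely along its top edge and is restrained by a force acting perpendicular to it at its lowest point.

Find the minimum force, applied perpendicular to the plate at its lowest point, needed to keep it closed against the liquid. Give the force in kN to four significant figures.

γ = 1.196 × 9.81 = 11.73276 kN/m³.
The plate makes 31° with the vertical, i.e. θ = 90° − 31° = 59° to the horizontal. Measuring y along the incline from the free-surface line, vertical depth h = y·sinθ with sinθ = 0.857167.
With the apex down, the centroid sits h/3 = 3.1/3 = 1.03333 m below the base (the top edge), so y_c = 4.65 + 1.03333 = 5.68333 m and h_c = 5.68333 × 0.857167 = 4.87156 m.
A = ½ × 3.3 × 3.1 = 5.115 m².
Resultant F = γ·h_c·A = 11.73276 × 4.87156 × 5.115 = 292.357 kN.
I_c = b·h³/36 = 3.3 × 3.1³/36 = 2.73084 m⁴.
Centre of pressure: y_p = y_c + I_c/(y_c·A) = 5.68333 + 2.73084/(5.68333 × 5.115) = 5.68333 + 0.0939394 = 5.77727 m along the plane.
The resultant acts 1.03333 + 0.0939394 = 1.12727 m (along the plate) below the hinge at the top edge, so the moment about the hinge is M = F × 1.12727 = 292.357 × 1.12727 = 329.565 kN·m.
A normal force at the bottom, 3.1 m from the hinge, must supply this moment: P = 329.565/3.1 = 106.311 kN.

P ≈ 106.3 kN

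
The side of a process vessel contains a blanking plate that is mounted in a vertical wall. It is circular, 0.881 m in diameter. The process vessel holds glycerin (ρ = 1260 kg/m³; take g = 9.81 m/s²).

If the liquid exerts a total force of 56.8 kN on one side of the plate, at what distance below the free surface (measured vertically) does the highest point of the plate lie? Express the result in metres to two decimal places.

γ = ρg = 1260 × 9.81 / 1000 = 12.3606 kN/m³.
A = π(0.4405)² = 0.609595 m².
From F = γ·h_c·A, the centroid depth is h_c = 56.8/(12.3606 × 0.609595) = 7.5382 m.
The centroid is at the centre, 0.4405 m below the top of the plate, so the highest point sits at h_top = 7.5382 − 0.4405 = 7.0977 m below the surface.

d_top ≈ 7.10 m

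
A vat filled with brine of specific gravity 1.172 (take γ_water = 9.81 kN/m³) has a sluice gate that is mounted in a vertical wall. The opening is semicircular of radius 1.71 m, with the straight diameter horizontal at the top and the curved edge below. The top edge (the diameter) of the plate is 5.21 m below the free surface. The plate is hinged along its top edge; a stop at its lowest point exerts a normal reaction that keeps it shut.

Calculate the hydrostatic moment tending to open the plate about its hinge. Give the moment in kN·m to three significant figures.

γ = 1.172 × 9.81 = 11.49732 kN/m³.
The centroid of a semicircle lies 4r/(3π) = 0.725747 m from the diameter, here below the top edge, so the centroid depth is h_c = 5.21 + 0.725747 = 5.93575 m.
A = πr²/2 = π × 1.71²/2 = 4.59317 m².
Resultant F = γ·h_c·A = 11.49732 × 5.93575 × 4.59317 = 313.462 kN.
I_c = (π/8 − 8/(9π))·r⁴ = 0.109757 × 1.71⁴ = 0.938462 m⁴.
Centre of pressure: y_p = y_c + I_c/(y_c·A) = 5.93575 + 0.938462/(5.93575 × 4.59317) = 5.93575 + 0.0344214 = 5.97017 m along the plane.
The resultant acts 0.725747 + 0.0344214 = 0.760168 m (along the plate) below the hinge at the top edge, so the moment about the hinge is M = F × 0.760168 = 313.462 × 0.760168 = 238.284 kN·m.

M ≈ 238 kN·m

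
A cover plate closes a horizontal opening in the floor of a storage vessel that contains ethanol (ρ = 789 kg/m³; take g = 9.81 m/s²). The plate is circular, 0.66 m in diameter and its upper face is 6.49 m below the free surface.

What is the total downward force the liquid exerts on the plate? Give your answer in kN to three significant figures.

γ = ρg = 789 × 9.81 / 1000 = 7.74009 kN/m³.
The plate is horizontal, so pressure is uniform at p = γ·h = 7.74009 × 6.49 = 50.2332 kN/m².
A = π(0.33)² = 0.342119 m².
F = p·A = 50.2332 × 0.342119 = 17.1857 kN.

F ≈ 17.2 kN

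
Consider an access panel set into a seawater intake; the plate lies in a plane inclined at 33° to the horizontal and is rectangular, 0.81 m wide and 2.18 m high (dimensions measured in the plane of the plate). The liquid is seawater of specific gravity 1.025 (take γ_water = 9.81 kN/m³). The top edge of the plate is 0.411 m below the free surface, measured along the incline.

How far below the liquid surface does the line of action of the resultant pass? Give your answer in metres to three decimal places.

h_p = 0.961 m

γ = 1.025 × 9.81 = 10.05525 kN/m³.
Let θ = 33° be the plate's angle to the horizontal; measure y along the incline from where the plane meets the free surface. Vertical depth h = y·sinθ with sinθ = 0.544639.
The centroid lies 2.18/2 = 1.09 m below the top edge, so y_c = 0.411 + 1.09 = 1.501 m and h_c = 1.501 × 0.544639 = 0.817503 m.
A = 0.81 × 2.18 = 1.7658 m².
Resultant F = γ·h_c·A = 10.05525 × 0.817503 × 1.7658 = 14.5152 kN.
I_c = b·h³/12 = 0.81 × 2.18³/12 = 0.699316 m⁴.
Centre of pressure: y_p = y_c + I_c/(y_c·A) = 1.501 + 0.699316/(1.501 × 1.7658) = 1.501 + 0.263846 = 1.76485 m along the plane.
Vertically, h_p = y_p·sinθ = 1.76485 × 0.544639 = 0.961206 m.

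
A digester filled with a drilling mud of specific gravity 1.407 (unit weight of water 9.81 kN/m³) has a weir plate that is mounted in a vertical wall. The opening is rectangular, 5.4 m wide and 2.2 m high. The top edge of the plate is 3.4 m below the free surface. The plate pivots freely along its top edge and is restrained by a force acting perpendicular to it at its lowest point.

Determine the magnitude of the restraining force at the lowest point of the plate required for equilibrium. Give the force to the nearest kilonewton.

γ = 1.407 × 9.81 = 13.80267 kN/m³.
The centroid lies 2.2/2 = 1.1 m below the top edge, so the centroid depth is h_c = 3.4 + 1.1 = 4.5 m.
A = 5.4 × 2.2 = 11.88 m².
Resultant F = γ·h_c·A = 13.80267 × 4.5 × 11.88 = 737.891 kN.
I_c = b·h³/12 = 5.4 × 2.2³/12 = 4.7916 m⁴.
Centre of pressure: y_p = y_c + I_c/(y_c·A) = 4.5 + 4.7916/(4.5 × 11.88) = 4.5 + 0.0896296 = 4.58963 m along the plane.
The resultant acts 1.1 + 0.0896296 = 1.18963 m (along the plate) below the hinge at the top edge, so the moment about the hinge is M = F × 1.18963 = 737.891 × 1.18963 = 877.817 kN·m.
A normal force at the bottom, 2.2 m from the hinge, must supply this moment: P = 877.817/2.2 = 399.008 kN.

P ≈ 399 kN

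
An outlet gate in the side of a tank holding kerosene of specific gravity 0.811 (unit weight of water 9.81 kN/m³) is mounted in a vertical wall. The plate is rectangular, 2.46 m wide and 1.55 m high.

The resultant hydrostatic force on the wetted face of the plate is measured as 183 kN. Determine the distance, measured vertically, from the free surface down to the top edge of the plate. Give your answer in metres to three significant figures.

γ = 0.811 × 9.81 = 7.95591 kN/m³.
A = 2.46 × 1.55 = 3.813 m².
From F = γ·h_c·A, the centroid depth is h_c = 183/(7.95591 × 3.813) = 6.03246 m.
The centroid lies 1.55/2 = 0.775 m below the top edge, so the top edge sits at h_top = 6.03246 − 0.775 = 5.25746 m below the surface.

d_top ≈ 5.26 m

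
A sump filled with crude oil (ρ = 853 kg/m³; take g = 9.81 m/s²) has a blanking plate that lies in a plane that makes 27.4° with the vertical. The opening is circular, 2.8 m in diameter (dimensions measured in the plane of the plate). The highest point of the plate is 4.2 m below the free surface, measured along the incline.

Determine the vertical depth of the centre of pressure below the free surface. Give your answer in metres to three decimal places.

γ = ρg = 853 × 9.81 / 1000 = 8.36793 kN/m³.
The plate makes 27.4° with the vertical, i.e. θ = 90° − 27.4° = 62.6° to the horizontal. Measuring y along the incline from the free-surface line, vertical depth h = y·sinθ with sinθ = 0.887815.
The centroid is at the centre, 1.4 m below the top of the plate, so y_c = 4.2 + 1.4 = 5.6 m and h_c = 5.6 × 0.887815 = 4.97176 m.
A = π(1.4)² = 6.15752 m².
Resultant F = γ·h_c·A = 8.36793 × 4.97176 × 6.15752 = 256.173 kN.
I_c = πr⁴/4 = π × 1.4⁴/4 = 3.01719 m⁴.
Centre of pressure: y_p = y_c + I_c/(y_c·A) = 5.6 + 3.01719/(5.6 × 6.15752) = 5.6 + 0.0875002 = 5.6875 m along the plane.
Vertically, h_p = y_p·sinθ = 5.6875 × 0.887815 = 5.04945 m.

h_p = 5.049 m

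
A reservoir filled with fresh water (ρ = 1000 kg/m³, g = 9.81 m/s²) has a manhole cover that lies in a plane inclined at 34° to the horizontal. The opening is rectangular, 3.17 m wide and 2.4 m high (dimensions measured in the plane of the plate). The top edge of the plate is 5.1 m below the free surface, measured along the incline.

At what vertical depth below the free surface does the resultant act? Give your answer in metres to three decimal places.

γ = ρg = 1000 × 9.81 = 9810 N/m³ = 9.81 kN/m³.
Let θ = 34° be the plate's angle to the horizontal; measure y along the incline from where the plane meets the free surface. Vertical depth h = y·sinθ with sinθ = 0.559193.
The centroid lies 2.4/2 = 1.2 m below the top edge, so y_c = 5.1 + 1.2 = 6.3 m and h_c = 6.3 × 0.559193 = 3.52292 m.
A = 3.17 × 2.4 = 7.608 m².
Resultant F = γ·h_c·A = 9.81 × 3.52292 × 7.608 = 262.931 kN.
I_c = b·h³/12 = 3.17 × 2.4³/12 = 3.65184 m⁴.
Centre of pressure: y_p = y_c + I_c/(y_c·A) = 6.3 + 3.65184/(6.3 × 7.608) = 6.3 + 0.0761905 = 6.37619 m along the plane.
Vertically, h_p = y_p·sinθ = 6.37619 × 0.559193 = 3.56552 m.

h_p = 3.566 m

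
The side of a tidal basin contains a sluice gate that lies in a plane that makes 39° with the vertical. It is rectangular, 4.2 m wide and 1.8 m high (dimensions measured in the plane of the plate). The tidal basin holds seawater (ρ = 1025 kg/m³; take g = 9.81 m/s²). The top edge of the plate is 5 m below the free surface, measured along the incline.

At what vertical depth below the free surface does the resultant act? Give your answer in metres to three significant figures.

γ = ρg = 1025 × 9.81 / 1000 = 10.05525 kN/m³.
The plate makes 39° with the vertical, i.e. θ = 90° − 39° = 51° to the horizontal. Measuring y along the incline from the free-surface line, vertical depth h = y·sinθ with sinθ = 0.777146.
The centroid lies 1.8/2 = 0.9 m below the top edge, so y_c = 5 + 0.9 = 5.9 m and h_c = 5.9 × 0.777146 = 4.58516 m.
A = 4.2 × 1.8 = 7.56 m².
Resultant F = γ·h_c·A = 10.05525 × 4.58516 × 7.56 = 348.553 kN.
I_c = b·h³/12 = 4.2 × 1.8³/12 = 2.0412 m⁴.
Centre of pressure: y_p = y_c + I_c/(y_c·A) = 5.9 + 2.0412/(5.9 × 7.56) = 5.9 + 0.0457627 = 5.94576 m along the plane.
Vertically, h_p = y_p·sinθ = 5.94576 × 0.777146 = 4.62072 m.

h_p = 4.62 m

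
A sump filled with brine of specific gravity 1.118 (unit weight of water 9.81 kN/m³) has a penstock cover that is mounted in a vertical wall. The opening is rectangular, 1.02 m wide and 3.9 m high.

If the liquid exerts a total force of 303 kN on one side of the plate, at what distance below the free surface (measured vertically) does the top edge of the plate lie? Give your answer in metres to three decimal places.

γ = 1.118 × 9.81 = 10.96758 kN/m³.
A = 1.02 × 3.9 = 3.978 m².
From F = γ·h_c·A, the centroid depth is h_c = 303/(10.96758 × 3.978) = 6.94492 m.
The centroid lies 3.9/2 = 1.95 m below the top edge, so the top edge sits at h_top = 6.94492 − 1.95 = 4.99492 m below the surface.

d_top ≈ 4.995 m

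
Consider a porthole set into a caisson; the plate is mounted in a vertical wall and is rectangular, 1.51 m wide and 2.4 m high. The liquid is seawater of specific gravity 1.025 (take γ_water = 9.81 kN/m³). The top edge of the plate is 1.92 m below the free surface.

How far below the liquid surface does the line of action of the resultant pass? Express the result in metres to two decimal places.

γ = 1.025 × 9.81 = 10.05525 kN/m³.
The centroid lies 2.4/2 = 1.2 m below the top edge, so the centroid depth is h_c = 1.92 + 1.2 = 3.12 m.
A = 1.51 × 2.4 = 3.624 m².
Resultant F = γ·h_c·A = 10.05525 × 3.12 × 3.624 = 113.694 kN.
I_c = b·h³/12 = 1.51 × 2.4³/12 = 1.73952 m⁴.
Centre of pressure: y_p = y_c + I_c/(y_c·A) = 3.12 + 1.73952/(3.12 × 3.624) = 3.12 + 0.153846 = 3.27385 m along the plane.

h_p = 3.27 m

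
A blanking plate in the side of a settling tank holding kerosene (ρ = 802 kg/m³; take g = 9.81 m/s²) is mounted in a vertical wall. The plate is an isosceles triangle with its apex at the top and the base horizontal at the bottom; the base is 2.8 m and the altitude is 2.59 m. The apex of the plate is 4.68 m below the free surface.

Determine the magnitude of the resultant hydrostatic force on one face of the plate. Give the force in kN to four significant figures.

γ = ρg = 802 × 9.81 / 1000 = 7.86762 kN/m³.
With the apex up, the centroid sits 2h/3 = 2 × 2.59/3 = 1.72667 m below the apex, so the centroid depth is h_c = 4.68 + 1.72667 = 6.40667 m.
A = ½ × 2.8 × 2.59 = 3.626 m².
Resultant F = γ·h_c·A = 7.86762 × 6.40667 × 3.626 = 182.769 kN.

F ≈ 182.8 kN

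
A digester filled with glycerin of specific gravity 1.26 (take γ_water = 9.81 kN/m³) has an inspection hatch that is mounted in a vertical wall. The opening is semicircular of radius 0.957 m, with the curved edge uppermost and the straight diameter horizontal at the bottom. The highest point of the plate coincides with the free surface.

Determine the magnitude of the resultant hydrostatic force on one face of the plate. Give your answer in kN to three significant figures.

F ≈ 9.80 kN

γ = 1.26 × 9.81 = 12.3606 kN/m³.
The centroid lies 4r/(3π) = 0.406163 m above the diameter, so r − 4r/(3π) = 0.957 − 0.406163 = 0.550837 m below the topmost point, so the centroid depth is h_c = 0.550837 m.
A = πr²/2 = π × 0.957²/2 = 1.43861 m².
Resultant F = γ·h_c·A = 12.3606 × 0.550837 × 1.43861 = 9.79503 kN.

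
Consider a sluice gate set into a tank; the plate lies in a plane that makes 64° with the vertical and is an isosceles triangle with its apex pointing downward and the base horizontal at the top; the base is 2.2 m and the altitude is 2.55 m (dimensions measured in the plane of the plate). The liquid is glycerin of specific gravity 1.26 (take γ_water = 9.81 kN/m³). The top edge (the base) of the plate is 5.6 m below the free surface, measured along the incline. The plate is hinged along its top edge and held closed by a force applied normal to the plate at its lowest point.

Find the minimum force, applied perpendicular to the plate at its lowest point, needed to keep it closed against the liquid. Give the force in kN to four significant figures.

P ≈ 34.83 kN

γ = 1.26 × 9.81 = 12.3606 kN/m³.
The plate makes 64° with the vertical, i.e. θ = 90° − 64° = 26° to the horizontal. Measuring y along the incline from the free-surface line, vertical depth h = y·sinθ with sinθ = 0.438371.
With the apex down, the centroid sits h/3 = 2.55/3 = 0.85 m below the base (the top edge), so y_c = 5.6 + 0.85 = 6.45 m and h_c = 6.45 × 0.438371 = 2.82749 m.
A = ½ × 2.2 × 2.55 = 2.805 m².
Resultant F = γ·h_c·A = 12.3606 × 2.82749 × 2.805 = 98.0333 kN.
I_c = b·h³/36 = 2.2 × 2.55³/36 = 1.01331 m⁴.
Centre of pressure: y_p = y_c + I_c/(y_c·A) = 6.45 + 1.01331/(6.45 × 2.805) = 6.45 + 0.056008 = 6.50601 m along the plane.
The resultant acts 0.85 + 0.056008 = 0.906008 m (along the plate) below the hinge at the top edge, so the moment about the hinge is M = F × 0.906008 = 98.0333 × 0.906008 = 88.819 kN·m.
A normal force at the bottom, 2.55 m from the hinge, must supply this moment: P = 88.819/2.55 = 34.831 kN.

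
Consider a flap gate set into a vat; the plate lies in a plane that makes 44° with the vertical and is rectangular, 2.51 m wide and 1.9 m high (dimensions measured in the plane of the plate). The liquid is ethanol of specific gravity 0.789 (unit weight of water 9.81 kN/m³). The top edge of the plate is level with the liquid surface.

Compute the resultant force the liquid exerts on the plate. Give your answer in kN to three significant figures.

F ≈ 25.2 kN

γ = 0.789 × 9.81 = 7.74009 kN/m³.
The plate makes 44° with the vertical, i.e. θ = 90° − 44° = 46° to the horizontal. Measuring y along the incline from the free-surface line, vertical depth h = y·sinθ with sinθ = 0.719340.
The centroid lies 1.9/2 = 0.95 m below the top edge, so y_c = 0.95 m and h_c = 0.95 × 0.719340 = 0.683373 m.
A = 2.51 × 1.9 = 4.769 m².
Resultant F = γ·h_c·A = 7.74009 × 0.683373 × 4.769 = 25.225 kN.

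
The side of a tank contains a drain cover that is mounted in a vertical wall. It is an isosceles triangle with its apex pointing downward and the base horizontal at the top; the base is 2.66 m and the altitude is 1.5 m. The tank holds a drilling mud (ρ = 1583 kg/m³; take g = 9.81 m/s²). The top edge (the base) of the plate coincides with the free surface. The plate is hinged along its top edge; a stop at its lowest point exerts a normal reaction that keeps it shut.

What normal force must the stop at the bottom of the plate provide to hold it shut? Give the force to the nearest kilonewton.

γ = ρg = 1583 × 9.81 / 1000 = 15.52923 kN/m³.
With the apex down, the centroid sits h/3 = 1.5/3 = 0.5 m below the base (the top edge), so the centroid depth is h_c = 0.5 m.
A = ½ × 2.66 × 1.5 = 1.995 m².
Resultant F = γ·h_c·A = 15.52923 × 0.5 × 1.995 = 15.4904 kN.
I_c = b·h³/36 = 2.66 × 1.5³/36 = 0.249375 m⁴.
Centre of pressure: y_p = y_c + I_c/(y_c·A) = 0.5 + 0.249375/(0.5 × 1.995) = 0.5 + 0.25 = 0.75 m along the plane.
The resultant acts 0.5 + 0.25 = 0.75 m (along the plate) below the hinge at the top edge, so the moment about the hinge is M = F × 0.75 = 15.4904 × 0.75 = 11.6178 kN·m.
A normal force at the bottom, 1.5 m from the hinge, must supply this moment: P = 11.6178/1.5 = 7.7452 kN.

P ≈ 8 kN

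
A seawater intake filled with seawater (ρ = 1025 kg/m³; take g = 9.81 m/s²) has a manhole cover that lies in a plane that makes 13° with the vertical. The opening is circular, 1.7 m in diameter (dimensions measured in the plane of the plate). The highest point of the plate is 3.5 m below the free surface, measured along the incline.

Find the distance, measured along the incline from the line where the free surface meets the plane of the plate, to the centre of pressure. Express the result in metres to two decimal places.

y_p = 4.39 m

γ = ρg = 1025 × 9.81 / 1000 = 10.05525 kN/m³.
The plate makes 13° with the vertical, i.e. θ = 90° − 13° = 77° to the horizontal. Measuring y along the incline from the free-surface line, vertical depth h = y·sinθ with sinθ = 0.974370.
The centroid is at the centre, 0.85 m below the top of the plate, so y_c = 3.5 + 0.85 = 4.35 m and h_c = 4.35 × 0.974370 = 4.23851 m.
A = π(0.85)² = 2.2698 m².
Resultant F = γ·h_c·A = 10.05525 × 4.23851 × 2.2698 = 96.7372 kN.
I_c = πr⁴/4 = π × 0.85⁴/4 = 0.409983 m⁴.
Centre of pressure: y_p = y_c + I_c/(y_c·A) = 4.35 + 0.409983/(4.35 × 2.2698) = 4.35 + 0.041523 = 4.39152 m along the plane.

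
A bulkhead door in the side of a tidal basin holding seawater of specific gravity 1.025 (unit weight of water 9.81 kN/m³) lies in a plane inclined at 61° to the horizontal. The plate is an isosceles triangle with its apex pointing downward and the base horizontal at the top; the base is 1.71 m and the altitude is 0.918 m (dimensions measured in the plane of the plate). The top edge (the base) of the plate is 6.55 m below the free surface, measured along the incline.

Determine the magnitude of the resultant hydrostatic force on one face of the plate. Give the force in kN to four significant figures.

γ = 1.025 × 9.81 = 10.05525 kN/m³.
Let θ = 61° be the plate's angle to the horizontal; measure y along the incline from where the plane meets the free surface. Vertical depth h = y·sinθ with sinθ = 0.874620.
With the apex down, the centroid sits h/3 = 0.918/3 = 0.306 m below the base (the top edge), so y_c = 6.55 + 0.306 = 6.856 m and h_c = 6.856 × 0.874620 = 5.99639 m.
A = ½ × 1.71 × 0.918 = 0.78489 m².
Resultant F = γ·h_c·A = 10.05525 × 5.99639 × 0.78489 = 47.3251 kN.

F ≈ 47.33 kN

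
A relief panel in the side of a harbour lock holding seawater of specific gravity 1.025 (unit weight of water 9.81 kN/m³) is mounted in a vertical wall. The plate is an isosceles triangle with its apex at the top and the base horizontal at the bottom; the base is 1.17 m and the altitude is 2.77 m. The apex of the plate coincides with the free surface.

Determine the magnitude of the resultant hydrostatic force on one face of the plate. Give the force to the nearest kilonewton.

γ = 1.025 × 9.81 = 10.05525 kN/m³.
With the apex up, the centroid sits 2h/3 = 2 × 2.77/3 = 1.84667 m below the apex, so the centroid depth is h_c = 1.84667 m.
A = ½ × 1.17 × 2.77 = 1.62045 m².
Resultant F = γ·h_c·A = 10.05525 × 1.84667 × 1.62045 = 30.0897 kN.

F ≈ 30 kN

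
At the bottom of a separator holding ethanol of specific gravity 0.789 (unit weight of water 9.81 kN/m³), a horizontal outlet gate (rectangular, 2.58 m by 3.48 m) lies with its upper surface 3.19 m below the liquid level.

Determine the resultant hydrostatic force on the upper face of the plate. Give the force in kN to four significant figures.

F ≈ 221.7 kN

γ = 0.789 × 9.81 = 7.74009 kN/m³.
The plate is horizontal, so pressure is uniform at p = γ·h = 7.74009 × 3.19 = 24.6909 kN/m².
A = 2.58 × 3.48 = 8.9784 m².
F = p·A = 24.6909 × 8.9784 = 221.685 kN.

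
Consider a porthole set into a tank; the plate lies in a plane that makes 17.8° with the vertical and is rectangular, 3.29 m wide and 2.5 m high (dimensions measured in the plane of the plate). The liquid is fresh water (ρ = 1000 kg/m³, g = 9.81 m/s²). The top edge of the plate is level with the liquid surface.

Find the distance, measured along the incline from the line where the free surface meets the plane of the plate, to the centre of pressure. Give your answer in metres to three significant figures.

y_p = 1.67 m

γ = ρg = 1000 × 9.81 = 9810 N/m³ = 9.81 kN/m³.
The plate makes 17.8° with the vertical, i.e. θ = 90° − 17.8° = 72.2° to the horizontal. Measuring y along the incline from the free-surface line, vertical depth h = y·sinθ with sinθ = 0.952129.
The centroid lies 2.5/2 = 1.25 m below the top edge, so y_c = 1.25 m and h_c = 1.25 × 0.952129 = 1.19016 m.
A = 3.29 × 2.5 = 8.225 m².
Resultant F = γ·h_c·A = 9.81 × 1.19016 × 8.225 = 96.0307 kN.
I_c = b·h³/12 = 3.29 × 2.5³/12 = 4.28385 m⁴.
Centre of pressure: y_p = y_c + I_c/(y_c·A) = 1.25 + 4.28385/(1.25 × 8.225) = 1.25 + 0.416666 = 1.66667 m along the plane.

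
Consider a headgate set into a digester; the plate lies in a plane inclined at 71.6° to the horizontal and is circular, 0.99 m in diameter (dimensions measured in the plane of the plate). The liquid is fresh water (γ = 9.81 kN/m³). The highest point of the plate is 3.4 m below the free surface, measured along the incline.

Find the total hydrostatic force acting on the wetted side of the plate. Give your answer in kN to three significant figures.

γ = 9.81 kN/m³.
Let θ = 71.6° be the plate's angle to the horizontal; measure y along the incline from where the plane meets the free surface. Vertical depth h = y·sinθ with sinθ = 0.948876.
The centroid is at the centre, 0.495 m below the top of the plate, so y_c = 3.4 + 0.495 = 3.895 m and h_c = 3.895 × 0.948876 = 3.69587 m.
A = π(0.495)² = 0.769769 m².
Resultant F = γ·h_c·A = 9.81 × 3.69587 × 0.769769 = 27.9091 kN.

F ≈ 27.9 kN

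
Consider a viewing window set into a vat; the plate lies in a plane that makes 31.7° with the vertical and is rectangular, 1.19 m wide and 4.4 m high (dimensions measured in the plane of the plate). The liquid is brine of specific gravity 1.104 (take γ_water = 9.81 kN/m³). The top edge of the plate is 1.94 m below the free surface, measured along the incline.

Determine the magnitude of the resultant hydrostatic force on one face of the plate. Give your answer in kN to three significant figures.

F ≈ 200 kN

γ = 1.104 × 9.81 = 10.83024 kN/m³.
The plate makes 31.7° with the vertical, i.e. θ = 90° − 31.7° = 58.3° to the horizontal. Measuring y along the incline from the free-surface line, vertical depth h = y·sinθ with sinθ = 0.850811.
The centroid lies 4.4/2 = 2.2 m below the top edge, so y_c = 1.94 + 2.2 = 4.14 m and h_c = 4.14 × 0.850811 = 3.52236 m.
A = 1.19 × 4.4 = 5.236 m².
Resultant F = γ·h_c·A = 10.83024 × 3.52236 × 5.236 = 199.743 kN.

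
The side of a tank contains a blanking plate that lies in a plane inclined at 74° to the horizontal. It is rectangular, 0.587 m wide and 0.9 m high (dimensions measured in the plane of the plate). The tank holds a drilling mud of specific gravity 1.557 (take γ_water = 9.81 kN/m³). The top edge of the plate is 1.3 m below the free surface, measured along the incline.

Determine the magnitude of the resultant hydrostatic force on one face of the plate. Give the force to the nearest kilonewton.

γ = 1.557 × 9.81 = 15.27417 kN/m³.
Let θ = 74° be the plate's angle to the horizontal; measure y along the incline from where the plane meets the free surface. Vertical depth h = y·sinθ with sinθ = 0.961262.
The centroid lies 0.9/2 = 0.45 m below the top edge, so y_c = 1.3 + 0.45 = 1.75 m and h_c = 1.75 × 0.961262 = 1.68221 m.
A = 0.587 × 0.9 = 0.5283 m².
Resultant F = γ·h_c·A = 15.27417 × 1.68221 × 0.5283 = 13.5743 kN.

F ≈ 14 kN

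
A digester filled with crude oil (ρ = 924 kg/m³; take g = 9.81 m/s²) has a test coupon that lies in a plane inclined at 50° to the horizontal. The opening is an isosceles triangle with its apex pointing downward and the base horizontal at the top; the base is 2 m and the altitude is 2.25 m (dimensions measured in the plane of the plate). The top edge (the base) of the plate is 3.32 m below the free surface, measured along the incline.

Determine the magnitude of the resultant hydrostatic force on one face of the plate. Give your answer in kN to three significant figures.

γ = ρg = 924 × 9.81 / 1000 = 9.06444 kN/m³.
Let θ = 50° be the plate's angle to the horizontal; measure y along the incline from where the plane meets the free surface. Vertical depth h = y·sinθ with sinθ = 0.766044.
With the apex down, the centroid sits h/3 = 2.25/3 = 0.75 m below the base (the top edge), so y_c = 3.32 + 0.75 = 4.07 m and h_c = 4.07 × 0.766044 = 3.1178 m.
A = ½ × 2 × 2.25 = 2.25 m².
Resultant F = γ·h_c·A = 9.06444 × 3.1178 × 2.25 = 63.5875 kN.

F ≈ 63.6 kN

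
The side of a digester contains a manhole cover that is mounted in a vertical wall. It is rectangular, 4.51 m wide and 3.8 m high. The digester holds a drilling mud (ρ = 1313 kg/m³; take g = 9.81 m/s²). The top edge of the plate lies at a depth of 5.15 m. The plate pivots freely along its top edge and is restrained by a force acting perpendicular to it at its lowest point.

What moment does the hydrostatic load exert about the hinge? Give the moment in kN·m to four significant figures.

γ = ρg = 1313 × 9.81 / 1000 = 12.88053 kN/m³.
The centroid lies 3.8/2 = 1.9 m below the top edge, so the centroid depth is h_c = 5.15 + 1.9 = 7.05 m.
A = 4.51 × 3.8 = 17.138 m².
Resultant F = γ·h_c·A = 12.88053 × 7.05 × 17.138 = 1556.26 kN.
I_c = b·h³/12 = 4.51 × 3.8³/12 = 20.6227 m⁴.
Centre of pressure: y_p = y_c + I_c/(y_c·A) = 7.05 + 20.6227/(7.05 × 17.138) = 7.05 + 0.170685 = 7.22068 m along the plane.
The resultant acts 1.9 + 0.170685 = 2.07069 m (along the plate) below the hinge at the top edge, so the moment about the hinge is M = F × 2.07069 = 1556.26 × 2.07069 = 3222.53 kN·m.

M ≈ 3223 kN·m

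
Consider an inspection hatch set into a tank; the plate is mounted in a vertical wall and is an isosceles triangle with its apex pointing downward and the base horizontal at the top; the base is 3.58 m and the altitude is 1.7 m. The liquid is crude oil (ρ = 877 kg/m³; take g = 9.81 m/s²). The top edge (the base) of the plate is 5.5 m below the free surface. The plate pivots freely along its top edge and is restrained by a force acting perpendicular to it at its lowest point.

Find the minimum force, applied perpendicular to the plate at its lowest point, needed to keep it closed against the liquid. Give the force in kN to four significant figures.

γ = ρg = 877 × 9.81 / 1000 = 8.60337 kN/m³.
With the apex down, the centroid sits h/3 = 1.7/3 = 0.566667 m below the base (the top edge), so the centroid depth is h_c = 5.5 + 0.566667 = 6.06667 m.
A = ½ × 3.58 × 1.7 = 3.043 m².
Resultant F = γ·h_c·A = 8.60337 × 6.06667 × 3.043 = 158.826 kN.
I_c = b·h³/36 = 3.58 × 1.7³/36 = 0.488571 m⁴.
Centre of pressure: y_p = y_c + I_c/(y_c·A) = 6.06667 + 0.488571/(6.06667 × 3.043) = 6.06667 + 0.0264652 = 6.09314 m along the plane.
The resultant acts 0.566667 + 0.0264652 = 0.593132 m (along the plate) below the hinge at the top edge, so the moment about the hinge is M = F × 0.593132 = 158.826 × 0.593132 = 94.2048 kN·m.
A normal force at the bottom, 1.7 m from the hinge, must supply this moment: P = 94.2048/1.7 = 55.4146 kN.

P ≈ 55.41 kN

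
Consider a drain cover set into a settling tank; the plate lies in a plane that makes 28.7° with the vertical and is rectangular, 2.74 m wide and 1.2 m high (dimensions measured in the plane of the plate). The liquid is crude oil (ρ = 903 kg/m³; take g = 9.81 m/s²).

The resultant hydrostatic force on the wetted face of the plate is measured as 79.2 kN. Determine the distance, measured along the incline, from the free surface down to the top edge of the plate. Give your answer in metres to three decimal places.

γ = ρg = 903 × 9.81 / 1000 = 8.85843 kN/m³.
A = 2.74 × 1.2 = 3.288 m².
From F = γ·h_c·A, the centroid depth is h_c = 79.2/(8.85843 × 3.288) = 2.71917 m.
The plate makes 28.7° with the vertical, i.e. θ = 90° − 28.7° = 61.3° to the horizontal. Measuring y along the incline from the free-surface line, vertical depth h = y·sinθ with sinθ = 0.877146.
Along the incline, y_c = h_c/sinθ = 2.71917/0.877146 = 3.10002 m.
The centroid lies 1.2/2 = 0.6 m below the top edge, so the top edge sits at y_top = 3.10002 − 0.6 = 2.50002 m along the incline.

y_top ≈ 2.500 m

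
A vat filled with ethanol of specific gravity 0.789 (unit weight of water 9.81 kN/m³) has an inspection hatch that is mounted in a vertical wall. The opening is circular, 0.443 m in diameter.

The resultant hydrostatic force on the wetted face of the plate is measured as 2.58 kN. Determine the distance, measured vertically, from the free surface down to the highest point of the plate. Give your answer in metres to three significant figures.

d_top ≈ 1.94 m

γ = 0.789 × 9.81 = 7.74009 kN/m³.
A = π(0.2215)² = 0.154134 m².
From F = γ·h_c·A, the centroid depth is h_c = 2.58/(7.74009 × 0.154134) = 2.1626 m.
The centroid is at the centre, 0.2215 m below the top of the plate, so the highest point sits at h_top = 2.1626 − 0.2215 = 1.9411 m below the surface.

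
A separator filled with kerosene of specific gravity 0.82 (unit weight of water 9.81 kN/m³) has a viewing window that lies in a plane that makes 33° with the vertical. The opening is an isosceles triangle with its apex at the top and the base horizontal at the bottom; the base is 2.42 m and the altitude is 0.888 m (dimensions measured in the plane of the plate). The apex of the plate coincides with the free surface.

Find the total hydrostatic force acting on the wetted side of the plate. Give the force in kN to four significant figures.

F ≈ 4.291 kN

γ = 0.82 × 9.81 = 8.0442 kN/m³.
The plate makes 33° with the vertical, i.e. θ = 90° − 33° = 57° to the horizontal. Measuring y along the incline from the free-surface line, vertical depth h = y·sinθ with sinθ = 0.838671.
With the apex up, the centroid sits 2h/3 = 2 × 0.888/3 = 0.592 m below the apex, so y_c = 0.592 m and h_c = 0.592 × 0.838671 = 0.496493 m.
A = ½ × 2.42 × 0.888 = 1.07448 m².
Resultant F = γ·h_c·A = 8.0442 × 0.496493 × 1.07448 = 4.29135 kN.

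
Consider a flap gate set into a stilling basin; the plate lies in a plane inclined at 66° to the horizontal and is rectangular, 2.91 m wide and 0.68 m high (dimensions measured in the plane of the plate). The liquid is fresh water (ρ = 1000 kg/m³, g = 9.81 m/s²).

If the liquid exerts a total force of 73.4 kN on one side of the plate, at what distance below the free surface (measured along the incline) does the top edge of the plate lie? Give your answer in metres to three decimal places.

y_top ≈ 3.799 m

γ = ρg = 1000 × 9.81 = 9810 N/m³ = 9.81 kN/m³.
A = 2.91 × 0.68 = 1.9788 m².
From F = γ·h_c·A, the centroid depth is h_c = 73.4/(9.81 × 1.9788) = 3.78116 m.
Let θ = 66° be the plate's angle to the horizontal; measure y along the incline from where the plane meets the free surface. Vertical depth h = y·sinθ with sinθ = 0.913545.
Along the incline, y_c = h_c/sinθ = 3.78116/0.913545 = 4.139 m.
The centroid lies 0.68/2 = 0.34 m below the top edge, so the top edge sits at y_top = 4.139 − 0.34 = 3.799 m along the incline.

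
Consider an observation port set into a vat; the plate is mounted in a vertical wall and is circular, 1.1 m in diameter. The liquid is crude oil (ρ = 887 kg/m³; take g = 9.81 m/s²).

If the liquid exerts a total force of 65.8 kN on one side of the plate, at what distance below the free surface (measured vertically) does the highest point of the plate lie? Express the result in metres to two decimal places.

d_top ≈ 7.41 m

γ = ρg = 887 × 9.81 / 1000 = 8.70147 kN/m³.
A = π(0.55)² = 0.950332 m².
From F = γ·h_c·A, the centroid depth is h_c = 65.8/(8.70147 × 0.950332) = 7.95716 m.
The centroid is at the centre, 0.55 m below the top of the plate, so the highest point sits at h_top = 7.95716 − 0.55 = 7.40716 m below the surface.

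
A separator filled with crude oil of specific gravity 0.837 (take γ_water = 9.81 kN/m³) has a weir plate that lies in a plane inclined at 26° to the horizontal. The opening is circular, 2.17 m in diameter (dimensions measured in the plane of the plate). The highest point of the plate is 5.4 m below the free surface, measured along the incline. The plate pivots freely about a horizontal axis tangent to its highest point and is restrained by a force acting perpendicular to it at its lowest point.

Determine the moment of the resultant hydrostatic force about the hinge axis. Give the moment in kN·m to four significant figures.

γ = 0.837 × 9.81 = 8.21097 kN/m³.
Let θ = 26° be the plate's angle to the horizontal; measure y along the incline from where the plane meets the free surface. Vertical depth h = y·sinθ with sinθ = 0.438371.
The centroid is at the centre, 1.085 m below the top of the plate, so y_c = 5.4 + 1.085 = 6.485 m and h_c = 6.485 × 0.438371 = 2.84284 m.
A = π(1.085)² = 3.69836 m².
Resultant F = γ·h_c·A = 8.21097 × 2.84284 × 3.69836 = 86.3289 kN.
I_c = πr⁴/4 = π × 1.085⁴/4 = 1.08845 m⁴.
Centre of pressure: y_p = y_c + I_c/(y_c·A) = 6.485 + 1.08845/(6.485 × 3.69836) = 6.485 + 0.0453826 = 6.53038 m along the plane.
The resultant acts 1.085 + 0.0453826 = 1.13038 m (along the plate) below the hinge at the top edge, so the moment about the hinge is M = F × 1.13038 = 86.3289 × 1.13038 = 97.5845 kN·m.

M ≈ 97.58 kN·m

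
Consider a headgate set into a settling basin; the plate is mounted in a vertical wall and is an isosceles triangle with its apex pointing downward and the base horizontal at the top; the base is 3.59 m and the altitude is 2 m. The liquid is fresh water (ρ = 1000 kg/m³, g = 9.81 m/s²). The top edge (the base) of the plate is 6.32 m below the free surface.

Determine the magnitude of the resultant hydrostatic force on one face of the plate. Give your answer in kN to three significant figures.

F ≈ 246 kN

γ = ρg = 1000 × 9.81 = 9810 N/m³ = 9.81 kN/m³.
With the apex down, the centroid sits h/3 = 2/3 = 0.666667 m below the base (the top edge), so the centroid depth is h_c = 6.32 + 0.666667 = 6.98667 m.
A = ½ × 3.59 × 2 = 3.59 m².
Resultant F = γ·h_c·A = 9.81 × 6.98667 × 3.59 = 246.056 kN.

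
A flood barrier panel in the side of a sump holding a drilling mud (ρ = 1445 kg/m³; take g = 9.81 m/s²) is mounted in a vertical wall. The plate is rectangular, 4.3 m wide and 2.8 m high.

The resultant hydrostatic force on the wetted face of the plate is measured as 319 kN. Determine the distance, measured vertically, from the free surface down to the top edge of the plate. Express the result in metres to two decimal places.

γ = ρg = 1445 × 9.81 / 1000 = 14.17545 kN/m³.
A = 4.3 × 2.8 = 12.04 m².
From F = γ·h_c·A, the centroid depth is h_c = 319/(14.17545 × 12.04) = 1.86908 m.
The centroid lies 2.8/2 = 1.4 m below the top edge, so the top edge sits at h_top = 1.86908 − 1.4 = 0.46908 m below the surface.

d_top ≈ 0.47 m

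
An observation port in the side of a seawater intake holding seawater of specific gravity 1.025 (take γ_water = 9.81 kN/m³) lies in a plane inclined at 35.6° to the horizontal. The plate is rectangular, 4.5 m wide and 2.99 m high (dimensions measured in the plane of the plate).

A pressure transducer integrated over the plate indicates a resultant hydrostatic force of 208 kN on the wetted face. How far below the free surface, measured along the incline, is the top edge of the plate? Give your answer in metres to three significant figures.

γ = 1.025 × 9.81 = 10.05525 kN/m³.
A = 4.5 × 2.99 = 13.455 m².
From F = γ·h_c·A, the centroid depth is h_c = 208/(10.05525 × 13.455) = 1.5374 m.
Let θ = 35.6° be the plate's angle to the horizontal; measure y along the incline from where the plane meets the free surface. Vertical depth h = y·sinθ with sinθ = 0.582123.
Along the incline, y_c = h_c/sinθ = 1.5374/0.582123 = 2.64102 m.
The centroid lies 2.99/2 = 1.495 m below the top edge, so the top edge sits at y_top = 2.64102 − 1.495 = 1.14602 m along the incline.

y_top ≈ 1.15 m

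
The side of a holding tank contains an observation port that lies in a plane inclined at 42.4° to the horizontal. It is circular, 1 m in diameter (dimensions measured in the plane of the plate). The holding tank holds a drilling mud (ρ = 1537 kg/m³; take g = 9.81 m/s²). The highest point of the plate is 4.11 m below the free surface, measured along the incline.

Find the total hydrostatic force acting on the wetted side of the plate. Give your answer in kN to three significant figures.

F ≈ 36.8 kN

γ = ρg = 1537 × 9.81 / 1000 = 15.07797 kN/m³.
Let θ = 42.4° be the plate's angle to the horizontal; measure y along the incline from where the plane meets the free surface. Vertical depth h = y·sinθ with sinθ = 0.674302.
The centroid is at the centre, 0.5 m below the top of the plate, so y_c = 4.11 + 0.5 = 4.61 m and h_c = 4.61 × 0.674302 = 3.10853 m.
A = π(0.5)² = 0.785398 m².
Resultant F = γ·h_c·A = 15.07797 × 3.10853 × 0.785398 = 36.8119 kN.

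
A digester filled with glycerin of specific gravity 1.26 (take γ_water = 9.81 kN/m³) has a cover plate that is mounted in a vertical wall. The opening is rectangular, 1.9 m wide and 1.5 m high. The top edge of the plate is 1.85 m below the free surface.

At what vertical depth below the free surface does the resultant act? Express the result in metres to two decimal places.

γ = 1.26 × 9.81 = 12.3606 kN/m³.
The centroid lies 1.5/2 = 0.75 m below the top edge, so the centroid depth is h_c = 1.85 + 0.75 = 2.6 m.
A = 1.9 × 1.5 = 2.85 m².
Resultant F = γ·h_c·A = 12.3606 × 2.6 × 2.85 = 91.592 kN.
I_c = b·h³/12 = 1.9 × 1.5³/12 = 0.534375 m⁴.
Centre of pressure: y_p = y_c + I_c/(y_c·A) = 2.6 + 0.534375/(2.6 × 2.85) = 2.6 + 0.0721154 = 2.67212 m along the plane.

h_p = 2.67 m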